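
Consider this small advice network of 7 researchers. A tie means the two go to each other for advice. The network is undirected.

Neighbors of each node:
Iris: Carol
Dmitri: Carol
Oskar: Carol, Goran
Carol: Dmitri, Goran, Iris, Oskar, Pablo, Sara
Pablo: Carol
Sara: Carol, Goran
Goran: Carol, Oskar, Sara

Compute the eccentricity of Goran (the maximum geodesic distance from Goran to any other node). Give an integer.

Distances from Goran: Carol:1, Dmitri:2, Iris:2, Oskar:1, Pablo:2, Sara:1.
The largest is 2 (to Iris, Pablo, and Dmitri), so the eccentricity of Goran is 2.

2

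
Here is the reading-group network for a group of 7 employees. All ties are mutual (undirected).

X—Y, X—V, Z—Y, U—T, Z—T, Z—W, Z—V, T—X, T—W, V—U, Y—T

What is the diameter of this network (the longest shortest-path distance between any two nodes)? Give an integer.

Eccentricity of each node (its greatest distance to any other): T:2, U:2, V:2, W:2, X:2, Y:2, Z:2.
The maximum eccentricity is 2, realized for instance by the pair Y–U via Y – T – U. So the diameter is 2.

2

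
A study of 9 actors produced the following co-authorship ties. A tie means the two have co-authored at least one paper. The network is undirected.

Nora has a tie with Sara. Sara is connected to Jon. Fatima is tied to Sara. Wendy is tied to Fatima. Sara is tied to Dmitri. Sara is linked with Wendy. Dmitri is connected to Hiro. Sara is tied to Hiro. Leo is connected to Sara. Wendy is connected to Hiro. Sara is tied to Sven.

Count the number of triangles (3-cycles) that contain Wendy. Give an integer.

2

Wendy's neighbors: Fatima, Hiro, and Sara.
Neighbor pairs that are themselves tied: Wendy–Fatima–Sara; Wendy–Hiro–Sara. Each forms one triangle with Wendy, for 2 in total.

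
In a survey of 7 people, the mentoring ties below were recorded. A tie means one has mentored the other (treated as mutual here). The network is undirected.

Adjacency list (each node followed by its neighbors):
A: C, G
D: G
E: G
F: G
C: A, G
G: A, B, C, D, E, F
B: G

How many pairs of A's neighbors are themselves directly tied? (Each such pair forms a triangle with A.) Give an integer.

1

A's neighbors: C and G.
Neighbor pairs that are themselves tied: A–C–G. Each forms one triangle with A, for 1 in total.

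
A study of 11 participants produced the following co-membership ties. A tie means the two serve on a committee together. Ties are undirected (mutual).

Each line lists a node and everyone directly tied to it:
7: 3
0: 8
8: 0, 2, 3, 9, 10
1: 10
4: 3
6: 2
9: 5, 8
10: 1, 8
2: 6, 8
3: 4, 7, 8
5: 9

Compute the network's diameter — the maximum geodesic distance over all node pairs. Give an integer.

Eccentricity of each node (its greatest distance to any other): 0:3, 1:4, 2:3, 3:3, 4:4, 5:4, 6:4, 7:4, 8:2, 9:3, 10:3.
The maximum eccentricity is 4, realized for instance by the pair 6–4 via 6 – 2 – 8 – 3 – 4. So the diameter is 4.

4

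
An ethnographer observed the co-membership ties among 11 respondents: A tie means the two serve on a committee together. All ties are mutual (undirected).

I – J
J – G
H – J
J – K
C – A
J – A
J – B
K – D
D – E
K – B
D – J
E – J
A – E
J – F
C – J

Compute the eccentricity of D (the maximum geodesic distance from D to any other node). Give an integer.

Distances from D: A:2, B:2, C:2, E:1, F:2, G:2, H:2, I:2, J:1, K:1.
The largest is 2 (to G, B, H, I, F, A, and C), so the eccentricity of D is 2.

2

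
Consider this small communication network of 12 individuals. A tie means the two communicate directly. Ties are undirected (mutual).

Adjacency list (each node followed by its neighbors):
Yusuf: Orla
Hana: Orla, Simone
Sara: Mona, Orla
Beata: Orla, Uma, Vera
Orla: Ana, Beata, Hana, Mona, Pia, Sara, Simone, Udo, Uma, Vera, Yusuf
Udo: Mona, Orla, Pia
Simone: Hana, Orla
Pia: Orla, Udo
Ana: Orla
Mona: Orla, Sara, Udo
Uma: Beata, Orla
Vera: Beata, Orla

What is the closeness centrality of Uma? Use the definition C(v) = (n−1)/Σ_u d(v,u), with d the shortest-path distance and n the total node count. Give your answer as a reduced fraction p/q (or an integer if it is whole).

11/20

Distances from Uma: Ana:2, Beata:1, Hana:2, Mona:2, Orla:1, Pia:2, Sara:2, Simone:2, Udo:2, Vera:2, Yusuf:2. Sum = 20.
n = 12, so closeness = 11/20.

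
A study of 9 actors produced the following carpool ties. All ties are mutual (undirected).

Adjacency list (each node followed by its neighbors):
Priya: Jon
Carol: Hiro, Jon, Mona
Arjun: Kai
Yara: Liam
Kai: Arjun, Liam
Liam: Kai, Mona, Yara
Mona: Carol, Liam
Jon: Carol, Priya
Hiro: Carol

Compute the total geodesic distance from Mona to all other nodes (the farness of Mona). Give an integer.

16

Distances from Mona: Arjun:3, Carol:1, Hiro:2, Jon:2, Kai:2, Liam:1, Priya:3, Yara:2.
Sum = 3 + 1 + 2 + 2 + 2 + 1 + 3 + 2 = 16.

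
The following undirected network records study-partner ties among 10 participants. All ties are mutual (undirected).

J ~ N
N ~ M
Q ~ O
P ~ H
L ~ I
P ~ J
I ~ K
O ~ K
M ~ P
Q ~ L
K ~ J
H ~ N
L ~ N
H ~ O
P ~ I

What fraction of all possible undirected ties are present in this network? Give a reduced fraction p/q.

1/3

There are 15 edges and 10 nodes, so the maximum possible is C(10,2) = 45.
Density = 15/45 = 1/3.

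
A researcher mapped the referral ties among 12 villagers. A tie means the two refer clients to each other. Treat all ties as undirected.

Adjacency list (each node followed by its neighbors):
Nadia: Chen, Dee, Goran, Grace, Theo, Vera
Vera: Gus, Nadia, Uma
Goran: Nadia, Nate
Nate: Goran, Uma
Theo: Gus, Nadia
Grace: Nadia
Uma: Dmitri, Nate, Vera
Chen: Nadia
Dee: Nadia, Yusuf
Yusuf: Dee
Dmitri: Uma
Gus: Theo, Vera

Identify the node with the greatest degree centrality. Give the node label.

Nadia

Degrees — Chen:1, Dee:2, Dmitri:1, Goran:2, Grace:1, Gus:2, Nadia:6, Nate:2, Theo:2, Uma:3, Vera:3, Yusuf:1.
The maximum is 6, attained only by Nadia.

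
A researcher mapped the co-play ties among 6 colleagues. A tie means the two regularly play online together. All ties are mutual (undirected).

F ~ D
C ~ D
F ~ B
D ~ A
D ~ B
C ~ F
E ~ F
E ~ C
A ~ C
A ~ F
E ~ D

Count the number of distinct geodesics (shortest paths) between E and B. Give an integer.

2

The shortest distance is 2. The length-2 paths are: E–F–B; E–D–B.
That gives 2 distinct shortest paths.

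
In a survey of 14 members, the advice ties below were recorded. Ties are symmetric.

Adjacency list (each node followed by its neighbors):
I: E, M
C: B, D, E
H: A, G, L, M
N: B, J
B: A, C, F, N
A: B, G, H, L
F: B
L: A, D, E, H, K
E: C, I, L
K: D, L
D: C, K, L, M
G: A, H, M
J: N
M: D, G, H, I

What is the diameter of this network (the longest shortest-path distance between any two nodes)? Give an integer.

5

Eccentricity of each node (its greatest distance to any other): A:3, B:3, C:3, D:4, E:4, F:4, G:4, H:4, I:5, J:5, K:5, L:4, M:5, N:4.
The maximum eccentricity is 5, realized for instance by the pair K–J via K – D – C – B – N – J. So the diameter is 5.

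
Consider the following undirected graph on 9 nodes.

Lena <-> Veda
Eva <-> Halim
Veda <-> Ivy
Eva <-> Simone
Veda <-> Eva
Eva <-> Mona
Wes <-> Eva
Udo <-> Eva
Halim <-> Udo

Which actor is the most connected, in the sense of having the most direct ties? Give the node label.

Eva

Degrees — Eva:6, Halim:2, Ivy:1, Lena:1, Mona:1, Simone:1, Udo:2, Veda:3, Wes:1.
The maximum is 6, attained only by Eva.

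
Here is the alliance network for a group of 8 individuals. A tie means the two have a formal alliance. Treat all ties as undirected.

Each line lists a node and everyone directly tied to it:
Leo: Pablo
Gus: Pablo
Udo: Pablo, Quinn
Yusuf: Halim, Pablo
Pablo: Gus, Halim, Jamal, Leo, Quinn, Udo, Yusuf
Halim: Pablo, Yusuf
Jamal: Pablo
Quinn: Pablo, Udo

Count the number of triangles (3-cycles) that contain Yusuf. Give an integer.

Yusuf's neighbors: Halim and Pablo.
Neighbor pairs that are themselves tied: Yusuf–Halim–Pablo. Each forms one triangle with Yusuf, for 1 in total.

1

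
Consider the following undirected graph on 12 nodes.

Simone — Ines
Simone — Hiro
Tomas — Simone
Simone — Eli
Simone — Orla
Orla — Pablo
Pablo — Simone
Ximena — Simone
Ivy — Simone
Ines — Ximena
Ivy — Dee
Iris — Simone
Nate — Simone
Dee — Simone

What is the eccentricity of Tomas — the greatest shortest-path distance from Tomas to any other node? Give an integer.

Distances from Tomas: Dee:2, Eli:2, Hiro:2, Ines:2, Iris:2, Ivy:2, Nate:2, Orla:2, Pablo:2, Simone:1, Ximena:2.
The largest is 2 (to Ximena, Ivy, Nate, Hiro, Pablo, Orla, Ines, Eli, Iris, and Dee), so the eccentricity of Tomas is 2.

2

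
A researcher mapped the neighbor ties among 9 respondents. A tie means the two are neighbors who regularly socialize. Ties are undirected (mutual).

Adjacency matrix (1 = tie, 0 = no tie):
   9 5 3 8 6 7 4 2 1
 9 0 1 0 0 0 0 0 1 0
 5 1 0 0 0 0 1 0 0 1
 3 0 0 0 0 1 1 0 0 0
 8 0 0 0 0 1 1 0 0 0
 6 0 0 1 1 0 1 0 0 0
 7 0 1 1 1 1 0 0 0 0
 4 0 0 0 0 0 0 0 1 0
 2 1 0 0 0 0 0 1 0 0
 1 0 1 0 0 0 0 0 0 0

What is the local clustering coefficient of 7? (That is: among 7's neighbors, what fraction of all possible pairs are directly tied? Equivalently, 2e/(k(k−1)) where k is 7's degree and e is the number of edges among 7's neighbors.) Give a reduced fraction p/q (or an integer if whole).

1/3

7's neighbors: 3, 5, 6, and 8 (k = 4).
Possible neighbor pairs: C(4,2) = 6. Edges among them: 3–6, 6–8 → e = 2.
Clustering(7) = 2/6 = 1/3.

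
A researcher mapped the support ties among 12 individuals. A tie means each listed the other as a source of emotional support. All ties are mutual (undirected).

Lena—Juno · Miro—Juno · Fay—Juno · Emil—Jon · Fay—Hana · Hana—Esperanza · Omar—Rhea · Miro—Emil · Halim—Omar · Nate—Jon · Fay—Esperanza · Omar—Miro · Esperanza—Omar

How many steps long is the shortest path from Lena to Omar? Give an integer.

One shortest route is Lena – Juno – Miro – Omar, which uses 3 edges, and at distance 2 from Lena we only reach {Fay, Miro}, which does not include Omar. So d(Lena,Omar) = 3.

3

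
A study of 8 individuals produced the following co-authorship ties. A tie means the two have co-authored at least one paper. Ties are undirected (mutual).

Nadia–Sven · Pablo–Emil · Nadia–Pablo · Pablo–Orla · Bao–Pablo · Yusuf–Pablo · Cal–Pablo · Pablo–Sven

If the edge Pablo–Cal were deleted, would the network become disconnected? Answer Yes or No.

Yes

Without the Pablo–Cal edge there is no alternate route between Pablo and Cal, so the network disconnects. It is a bridge.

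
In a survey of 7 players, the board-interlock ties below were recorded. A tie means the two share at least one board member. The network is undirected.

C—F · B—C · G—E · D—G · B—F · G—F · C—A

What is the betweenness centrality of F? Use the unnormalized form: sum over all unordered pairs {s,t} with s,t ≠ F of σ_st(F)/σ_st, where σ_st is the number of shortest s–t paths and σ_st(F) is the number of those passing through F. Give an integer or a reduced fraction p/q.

Pairs whose geodesics pass through F — C–G: 1; C–E: 1; C–D: 1; G–A: 1; G–B: 1; A–E: 1; A–D: 1; B–E: 1; B–D: 1.
All other pairs contribute 0.
Summing the contributions gives betweenness(F) = 9.

9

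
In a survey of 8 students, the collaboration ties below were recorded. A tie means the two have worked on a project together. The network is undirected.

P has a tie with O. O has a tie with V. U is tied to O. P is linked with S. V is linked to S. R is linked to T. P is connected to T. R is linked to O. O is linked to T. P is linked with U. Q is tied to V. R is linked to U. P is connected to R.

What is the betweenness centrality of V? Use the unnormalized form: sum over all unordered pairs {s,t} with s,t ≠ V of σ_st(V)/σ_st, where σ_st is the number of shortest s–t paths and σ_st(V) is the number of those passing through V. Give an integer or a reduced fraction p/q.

13/2

Pairs whose geodesics pass through V — S–Q: 1; S–O: 1/2; Q–P: 2/2; Q–T: 1; Q–U: 1; Q–R: 1; Q–O: 1.
All other pairs contribute 0.
Summing the contributions gives betweenness(V) = 13/2.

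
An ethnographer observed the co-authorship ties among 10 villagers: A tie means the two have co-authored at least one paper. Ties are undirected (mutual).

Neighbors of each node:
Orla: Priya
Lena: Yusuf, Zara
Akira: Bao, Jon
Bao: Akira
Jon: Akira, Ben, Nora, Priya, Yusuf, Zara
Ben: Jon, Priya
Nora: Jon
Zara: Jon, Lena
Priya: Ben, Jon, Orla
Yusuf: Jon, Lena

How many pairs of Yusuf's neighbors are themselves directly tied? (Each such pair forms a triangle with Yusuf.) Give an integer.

0

Yusuf's neighbors are Jon and Lena, but none of them are tied to each other, so no triangle contains Yusuf.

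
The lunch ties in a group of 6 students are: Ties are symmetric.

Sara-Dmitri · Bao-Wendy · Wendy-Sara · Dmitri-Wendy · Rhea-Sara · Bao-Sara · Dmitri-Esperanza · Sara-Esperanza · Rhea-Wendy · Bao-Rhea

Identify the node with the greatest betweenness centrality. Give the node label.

Unnormalized betweenness of each node: Bao:0, Dmitri:1/2, Esperanza:0, Rhea:0, Sara:7/2, Wendy:1.
Sara has the largest value, 7/2, making it the main broker — the node through which the most shortest paths run.

Sara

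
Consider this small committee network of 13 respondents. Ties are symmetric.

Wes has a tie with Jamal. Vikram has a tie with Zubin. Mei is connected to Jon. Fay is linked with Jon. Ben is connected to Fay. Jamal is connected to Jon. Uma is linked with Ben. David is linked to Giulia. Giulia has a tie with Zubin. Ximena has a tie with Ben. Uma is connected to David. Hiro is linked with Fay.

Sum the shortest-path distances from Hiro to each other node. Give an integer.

Distances from Hiro: Ben:2, David:4, Fay:1, Giulia:5, Jamal:3, Jon:2, Mei:3, Uma:3, Vikram:7, Wes:4, Ximena:3, Zubin:6.
Sum = 2 + 4 + 1 + 5 + 3 + 2 + 3 + 3 + 7 + 4 + 3 + 6 = 43.

43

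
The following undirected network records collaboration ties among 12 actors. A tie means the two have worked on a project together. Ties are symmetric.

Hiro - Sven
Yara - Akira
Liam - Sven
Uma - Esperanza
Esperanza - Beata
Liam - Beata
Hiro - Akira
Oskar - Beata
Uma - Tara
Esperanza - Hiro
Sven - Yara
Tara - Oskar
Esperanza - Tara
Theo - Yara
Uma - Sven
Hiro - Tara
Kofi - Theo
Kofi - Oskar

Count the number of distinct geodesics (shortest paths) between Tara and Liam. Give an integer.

4

The shortest distance is 3. The length-3 paths are: Tara–Esperanza–Beata–Liam; Tara–Oskar–Beata–Liam; Tara–Hiro–Sven–Liam; Tara–Uma–Sven–Liam.
That gives 4 distinct shortest paths.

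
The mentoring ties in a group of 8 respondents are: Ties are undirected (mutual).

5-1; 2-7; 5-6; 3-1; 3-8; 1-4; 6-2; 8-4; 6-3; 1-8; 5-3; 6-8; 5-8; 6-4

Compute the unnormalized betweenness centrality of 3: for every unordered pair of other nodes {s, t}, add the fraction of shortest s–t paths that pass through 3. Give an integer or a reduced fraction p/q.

3/4

Pairs whose geodesics pass through 3 — 6–1: 1/4; 1–7: 1/4; 1–2: 1/4.
All other pairs contribute 0.
Summing the contributions gives betweenness(3) = 3/4.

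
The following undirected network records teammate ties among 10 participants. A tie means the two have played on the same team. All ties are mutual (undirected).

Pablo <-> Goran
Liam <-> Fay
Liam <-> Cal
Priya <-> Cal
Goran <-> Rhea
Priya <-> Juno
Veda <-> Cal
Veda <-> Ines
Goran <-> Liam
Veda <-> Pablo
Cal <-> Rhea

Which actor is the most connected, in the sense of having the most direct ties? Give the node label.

Cal

Degrees — Cal:4, Fay:1, Goran:3, Ines:1, Juno:1, Liam:3, Pablo:2, Priya:2, Rhea:2, Veda:3.
The maximum is 4, attained only by Cal.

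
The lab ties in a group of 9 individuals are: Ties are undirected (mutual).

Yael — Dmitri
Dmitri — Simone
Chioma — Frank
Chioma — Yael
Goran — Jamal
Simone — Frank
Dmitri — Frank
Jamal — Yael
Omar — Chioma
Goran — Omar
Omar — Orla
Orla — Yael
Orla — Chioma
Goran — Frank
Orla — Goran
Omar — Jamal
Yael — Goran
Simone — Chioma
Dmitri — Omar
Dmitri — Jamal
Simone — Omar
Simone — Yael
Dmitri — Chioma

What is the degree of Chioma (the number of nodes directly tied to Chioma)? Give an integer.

6

Chioma is directly tied to Dmitri, Frank, Omar, Orla, Simone, and Yael. That is 6 neighbors, so the degree of Chioma is 6.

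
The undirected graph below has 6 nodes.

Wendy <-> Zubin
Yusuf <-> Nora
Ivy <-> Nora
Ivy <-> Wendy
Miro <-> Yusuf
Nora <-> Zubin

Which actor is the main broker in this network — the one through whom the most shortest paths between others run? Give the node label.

Nora

Unnormalized betweenness of each node: Ivy:3/2, Miro:0, Nora:13/2, Wendy:1/2, Yusuf:4, Zubin:3/2.
Nora has the largest value, 13/2, making it the main broker — the node through which the most shortest paths run.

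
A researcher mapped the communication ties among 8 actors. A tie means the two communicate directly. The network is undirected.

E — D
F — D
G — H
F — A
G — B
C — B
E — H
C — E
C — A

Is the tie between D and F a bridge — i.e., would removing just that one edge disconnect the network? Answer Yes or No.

No

Even without that edge, D still reaches F via D – E – C – A – F, so the network stays connected. Not a bridge.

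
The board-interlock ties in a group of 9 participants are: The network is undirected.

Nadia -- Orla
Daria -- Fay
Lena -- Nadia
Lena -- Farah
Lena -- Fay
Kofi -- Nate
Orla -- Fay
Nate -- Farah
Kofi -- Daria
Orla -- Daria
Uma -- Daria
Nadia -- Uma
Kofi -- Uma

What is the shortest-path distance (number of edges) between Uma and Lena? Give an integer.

2

One shortest route is Uma – Nadia – Lena, which uses 2 edges, and Uma and Lena are not directly tied, so nothing shorter exists. So d(Uma,Lena) = 2.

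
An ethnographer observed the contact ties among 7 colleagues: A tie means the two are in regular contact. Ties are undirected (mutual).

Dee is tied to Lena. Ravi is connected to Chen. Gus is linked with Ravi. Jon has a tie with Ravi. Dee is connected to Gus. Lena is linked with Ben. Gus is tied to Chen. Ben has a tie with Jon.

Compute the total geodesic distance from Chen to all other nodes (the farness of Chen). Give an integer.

12

Distances from Chen: Ben:3, Dee:2, Gus:1, Jon:2, Lena:3, Ravi:1.
Sum = 3 + 2 + 1 + 2 + 3 + 1 = 12.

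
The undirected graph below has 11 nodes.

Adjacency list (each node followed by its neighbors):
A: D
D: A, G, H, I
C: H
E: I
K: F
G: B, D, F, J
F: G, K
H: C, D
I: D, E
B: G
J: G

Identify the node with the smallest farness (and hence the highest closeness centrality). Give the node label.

Farness (sum of distances to all others) for each node — A:26, B:27, C:33, D:17, E:33, F:25, G:18, H:24, I:24, J:27, K:34.
The smallest farness is 17, for D, so D has the highest closeness.

D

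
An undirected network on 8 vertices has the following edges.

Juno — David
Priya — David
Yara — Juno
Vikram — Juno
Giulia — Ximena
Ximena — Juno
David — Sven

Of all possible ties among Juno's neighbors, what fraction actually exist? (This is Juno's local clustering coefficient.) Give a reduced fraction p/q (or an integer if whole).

Juno's neighbors: David, Vikram, Ximena, and Yara (k = 4).
Possible neighbor pairs: C(4,2) = 6. Edges among them: none → e = 0.
Clustering(Juno) = 0/6 = 0.

0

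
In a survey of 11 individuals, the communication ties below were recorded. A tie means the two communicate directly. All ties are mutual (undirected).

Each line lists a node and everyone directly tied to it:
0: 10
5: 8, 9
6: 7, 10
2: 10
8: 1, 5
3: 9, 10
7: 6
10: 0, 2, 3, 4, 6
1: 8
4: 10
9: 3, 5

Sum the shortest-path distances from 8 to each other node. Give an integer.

Distances from 8: 0:5, 1:1, 2:5, 3:3, 4:5, 5:1, 6:5, 7:6, 9:2, 10:4.
Sum = 5 + 1 + 5 + 3 + 5 + 1 + 5 + 6 + 2 + 4 = 37.

37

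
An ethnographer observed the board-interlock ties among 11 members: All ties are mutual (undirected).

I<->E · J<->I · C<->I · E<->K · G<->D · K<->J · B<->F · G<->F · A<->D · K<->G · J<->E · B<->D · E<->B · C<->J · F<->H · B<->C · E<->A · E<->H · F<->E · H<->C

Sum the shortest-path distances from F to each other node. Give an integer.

Distances from F: A:2, B:1, C:2, D:2, E:1, G:1, H:1, I:2, J:2, K:2.
Sum = 2 + 1 + 2 + 2 + 1 + 1 + 1 + 2 + 2 + 2 = 16.

16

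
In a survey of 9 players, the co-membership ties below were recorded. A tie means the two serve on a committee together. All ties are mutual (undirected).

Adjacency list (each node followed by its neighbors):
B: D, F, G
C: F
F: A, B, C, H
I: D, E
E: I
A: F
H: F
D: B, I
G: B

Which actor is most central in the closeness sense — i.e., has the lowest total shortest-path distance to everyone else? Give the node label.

Farness (sum of distances to all others) for each node — A:22, B:14, C:22, D:17, E:29, F:15, G:21, H:22, I:22.
The smallest farness is 14, for B, so B has the highest closeness.

B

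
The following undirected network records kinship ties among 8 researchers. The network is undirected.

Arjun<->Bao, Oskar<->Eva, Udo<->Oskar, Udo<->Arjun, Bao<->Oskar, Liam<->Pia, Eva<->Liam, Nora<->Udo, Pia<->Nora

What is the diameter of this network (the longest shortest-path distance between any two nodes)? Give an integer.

Eccentricity of each node (its greatest distance to any other): Arjun:4, Bao:4, Eva:3, Liam:4, Nora:3, Oskar:3, Pia:4, Udo:3.
The maximum eccentricity is 4, realized for instance by the pair Arjun–Liam via Arjun – Udo – Oskar – Eva – Liam. So the diameter is 4.

4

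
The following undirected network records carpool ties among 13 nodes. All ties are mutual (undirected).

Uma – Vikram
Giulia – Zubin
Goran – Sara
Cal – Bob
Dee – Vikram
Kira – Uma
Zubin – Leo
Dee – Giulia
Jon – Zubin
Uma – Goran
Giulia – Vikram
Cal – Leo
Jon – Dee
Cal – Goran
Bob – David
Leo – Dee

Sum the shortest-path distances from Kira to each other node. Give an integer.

Distances from Kira: Bob:4, Cal:3, David:5, Dee:3, Giulia:3, Goran:2, Jon:4, Leo:4, Sara:3, Uma:1, Vikram:2, Zubin:4.
Sum = 4 + 3 + 5 + 3 + 3 + 2 + 4 + 4 + 3 + 1 + 2 + 4 = 38.

38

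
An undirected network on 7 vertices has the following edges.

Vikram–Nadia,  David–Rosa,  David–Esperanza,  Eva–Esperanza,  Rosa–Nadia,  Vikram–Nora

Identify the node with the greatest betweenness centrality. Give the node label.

Rosa

Unnormalized betweenness of each node: David:8, Esperanza:5, Eva:0, Nadia:8, Nora:0, Rosa:9, Vikram:5.
Rosa has the largest value, 9, making it the main broker — the node through which the most shortest paths run.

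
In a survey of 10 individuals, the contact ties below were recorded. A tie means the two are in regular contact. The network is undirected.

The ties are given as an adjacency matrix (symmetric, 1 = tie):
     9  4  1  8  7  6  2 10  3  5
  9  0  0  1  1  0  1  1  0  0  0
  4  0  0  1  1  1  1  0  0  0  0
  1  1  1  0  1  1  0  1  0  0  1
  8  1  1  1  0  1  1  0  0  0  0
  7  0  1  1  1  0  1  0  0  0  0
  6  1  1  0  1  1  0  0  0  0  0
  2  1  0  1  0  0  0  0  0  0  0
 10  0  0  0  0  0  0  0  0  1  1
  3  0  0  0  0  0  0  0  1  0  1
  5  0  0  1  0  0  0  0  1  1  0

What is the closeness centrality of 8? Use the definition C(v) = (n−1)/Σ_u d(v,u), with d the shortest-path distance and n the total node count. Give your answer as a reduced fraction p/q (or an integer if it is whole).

Distances from 8: 1:1, 2:2, 3:3, 4:1, 5:2, 6:1, 7:1, 9:1, 10:3. Sum = 15.
n = 10, so closeness = 9/15 = 3/5.

3/5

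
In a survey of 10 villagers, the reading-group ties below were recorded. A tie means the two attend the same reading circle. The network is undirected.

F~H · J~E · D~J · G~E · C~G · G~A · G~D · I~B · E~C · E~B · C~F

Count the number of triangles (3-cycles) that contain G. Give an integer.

G's neighbors: A, C, D, and E.
Neighbor pairs that are themselves tied: G–C–E. Each forms one triangle with G, for 1 in total.

1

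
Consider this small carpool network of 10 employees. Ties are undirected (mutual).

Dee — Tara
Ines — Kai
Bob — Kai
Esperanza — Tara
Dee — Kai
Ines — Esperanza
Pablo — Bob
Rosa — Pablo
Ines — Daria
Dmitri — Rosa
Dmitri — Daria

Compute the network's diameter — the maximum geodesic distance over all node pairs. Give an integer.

5

Eccentricity of each node (its greatest distance to any other): Bob:3, Daria:3, Dee:4, Dmitri:4, Esperanza:4, Ines:3, Kai:3, Pablo:4, Rosa:5, Tara:5.
The maximum eccentricity is 5, realized for instance by the pair Rosa–Tara via Rosa – Dmitri – Daria – Ines – Esperanza – Tara. So the diameter is 5.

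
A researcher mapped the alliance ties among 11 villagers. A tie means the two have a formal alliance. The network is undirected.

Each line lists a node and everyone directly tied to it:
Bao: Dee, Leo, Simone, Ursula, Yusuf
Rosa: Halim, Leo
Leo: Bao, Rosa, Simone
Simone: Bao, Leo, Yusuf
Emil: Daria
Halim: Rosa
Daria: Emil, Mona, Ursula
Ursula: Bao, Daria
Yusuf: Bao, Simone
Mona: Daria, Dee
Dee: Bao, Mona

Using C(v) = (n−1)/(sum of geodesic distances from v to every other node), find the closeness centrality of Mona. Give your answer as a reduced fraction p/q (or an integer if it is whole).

5/13

Distances from Mona: Bao:2, Daria:1, Dee:1, Emil:2, Halim:5, Leo:3, Rosa:4, Simone:3, Ursula:2, Yusuf:3. Sum = 26.
n = 11, so closeness = 10/26 = 5/13.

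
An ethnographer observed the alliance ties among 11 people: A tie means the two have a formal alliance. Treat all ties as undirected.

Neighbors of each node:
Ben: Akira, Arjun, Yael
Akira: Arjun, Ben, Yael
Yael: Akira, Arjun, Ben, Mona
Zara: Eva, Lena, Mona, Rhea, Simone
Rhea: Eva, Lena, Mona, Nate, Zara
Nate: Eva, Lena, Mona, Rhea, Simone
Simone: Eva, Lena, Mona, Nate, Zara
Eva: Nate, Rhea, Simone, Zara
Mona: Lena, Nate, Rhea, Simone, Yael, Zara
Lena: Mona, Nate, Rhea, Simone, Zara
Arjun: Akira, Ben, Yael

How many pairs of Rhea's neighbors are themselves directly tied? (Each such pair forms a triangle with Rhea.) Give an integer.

7

Rhea's neighbors: Eva, Lena, Mona, Nate, and Zara.
Neighbor pairs that are themselves tied: Rhea–Eva–Nate; Rhea–Eva–Zara; Rhea–Lena–Mona; Rhea–Lena–Nate; Rhea–Lena–Zara; Rhea–Mona–Nate; Rhea–Mona–Zara. Each forms one triangle with Rhea, for 7 in total.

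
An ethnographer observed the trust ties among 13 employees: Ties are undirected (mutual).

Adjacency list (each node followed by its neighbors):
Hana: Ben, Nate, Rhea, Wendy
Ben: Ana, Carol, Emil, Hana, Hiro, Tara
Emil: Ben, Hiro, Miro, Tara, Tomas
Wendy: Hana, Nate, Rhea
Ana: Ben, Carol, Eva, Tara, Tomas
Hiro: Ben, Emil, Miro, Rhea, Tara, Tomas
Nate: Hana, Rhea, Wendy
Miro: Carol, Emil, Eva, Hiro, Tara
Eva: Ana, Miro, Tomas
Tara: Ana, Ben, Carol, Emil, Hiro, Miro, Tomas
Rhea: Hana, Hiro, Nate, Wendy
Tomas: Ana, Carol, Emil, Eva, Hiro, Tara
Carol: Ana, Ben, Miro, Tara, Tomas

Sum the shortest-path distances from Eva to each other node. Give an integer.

27

Distances from Eva: Ana:1, Ben:2, Carol:2, Emil:2, Hana:3, Hiro:2, Miro:1, Nate:4, Rhea:3, Tara:2, Tomas:1, Wendy:4.
Sum = 1 + 2 + 2 + 2 + 3 + 2 + 1 + 4 + 3 + 2 + 1 + 4 = 27.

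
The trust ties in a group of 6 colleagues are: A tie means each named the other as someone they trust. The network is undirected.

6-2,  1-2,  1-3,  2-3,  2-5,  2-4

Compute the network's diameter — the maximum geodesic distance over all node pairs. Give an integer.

2

Eccentricity of each node (its greatest distance to any other): 1:2, 2:1, 3:2, 4:2, 5:2, 6:2.
The maximum eccentricity is 2, realized for instance by the pair 3–5 via 3 – 2 – 5. So the diameter is 2.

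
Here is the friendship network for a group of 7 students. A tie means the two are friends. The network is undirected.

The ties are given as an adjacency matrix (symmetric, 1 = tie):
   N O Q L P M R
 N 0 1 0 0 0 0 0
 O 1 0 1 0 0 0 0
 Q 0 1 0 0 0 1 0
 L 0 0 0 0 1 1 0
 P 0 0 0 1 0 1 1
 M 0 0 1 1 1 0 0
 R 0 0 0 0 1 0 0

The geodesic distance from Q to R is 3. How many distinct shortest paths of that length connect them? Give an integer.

The shortest distance is 3, and the only length-3 path is Q–M–P–R. So there is exactly 1 shortest path.

1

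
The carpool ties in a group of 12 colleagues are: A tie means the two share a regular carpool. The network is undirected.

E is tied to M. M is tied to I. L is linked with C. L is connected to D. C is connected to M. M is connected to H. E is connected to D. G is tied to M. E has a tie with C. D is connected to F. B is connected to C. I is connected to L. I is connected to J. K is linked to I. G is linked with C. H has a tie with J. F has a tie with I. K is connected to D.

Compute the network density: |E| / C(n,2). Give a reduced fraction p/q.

3/11

There are 18 edges and 12 nodes, so the maximum possible is C(12,2) = 66.
Density = 18/66 = 3/11.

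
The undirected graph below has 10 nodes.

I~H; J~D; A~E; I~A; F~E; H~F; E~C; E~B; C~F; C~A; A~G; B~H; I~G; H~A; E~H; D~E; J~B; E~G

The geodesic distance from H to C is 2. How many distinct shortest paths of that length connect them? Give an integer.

3

The shortest distance is 2. The length-2 paths are: H–A–C; H–F–C; H–E–C.
That gives 3 distinct shortest paths.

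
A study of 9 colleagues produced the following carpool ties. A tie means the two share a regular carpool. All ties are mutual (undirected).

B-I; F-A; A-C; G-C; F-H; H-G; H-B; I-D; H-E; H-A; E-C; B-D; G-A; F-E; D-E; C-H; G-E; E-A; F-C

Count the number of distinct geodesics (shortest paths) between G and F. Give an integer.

4

The shortest distance is 2. The length-2 paths are: G–H–F; G–E–F; G–C–F; G–A–F.
That gives 4 distinct shortest paths.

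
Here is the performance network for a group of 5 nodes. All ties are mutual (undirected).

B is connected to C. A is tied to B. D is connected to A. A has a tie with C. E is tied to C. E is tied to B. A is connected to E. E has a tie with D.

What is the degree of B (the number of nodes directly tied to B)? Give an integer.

3

B is directly tied to A, C, and E. That is 3 neighbors, so the degree of B is 3.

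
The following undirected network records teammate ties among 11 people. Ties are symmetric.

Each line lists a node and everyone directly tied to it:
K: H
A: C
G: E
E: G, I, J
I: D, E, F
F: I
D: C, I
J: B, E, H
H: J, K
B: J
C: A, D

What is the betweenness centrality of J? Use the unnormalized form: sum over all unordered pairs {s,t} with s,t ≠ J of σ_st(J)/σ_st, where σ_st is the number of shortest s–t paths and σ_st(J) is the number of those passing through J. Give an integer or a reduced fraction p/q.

Pairs whose geodesics pass through J — H–A: 1; H–I: 1; H–B: 1; H–D: 1; H–G: 1; H–E: 1; H–C: 1; H–F: 1; K–A: 1; K–I: 1; K–B: 1; K–D: 1; K–G: 1; K–E: 1 … (+9 more pairs).
All other pairs contribute 0.
Summing the contributions gives betweenness(J) = 23.

23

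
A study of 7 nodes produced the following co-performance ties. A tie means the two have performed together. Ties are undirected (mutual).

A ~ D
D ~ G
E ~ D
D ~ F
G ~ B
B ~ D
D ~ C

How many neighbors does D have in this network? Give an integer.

6

D is directly tied to A, B, C, E, F, and G. That is 6 neighbors, so the degree of D is 6.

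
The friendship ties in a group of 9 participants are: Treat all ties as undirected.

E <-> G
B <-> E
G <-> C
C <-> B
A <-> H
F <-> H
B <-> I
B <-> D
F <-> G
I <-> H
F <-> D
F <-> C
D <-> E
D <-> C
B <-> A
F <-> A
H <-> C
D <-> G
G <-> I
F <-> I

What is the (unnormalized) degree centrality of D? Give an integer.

5

D is directly tied to B, C, E, F, and G. That is 5 neighbors, so the degree of D is 5.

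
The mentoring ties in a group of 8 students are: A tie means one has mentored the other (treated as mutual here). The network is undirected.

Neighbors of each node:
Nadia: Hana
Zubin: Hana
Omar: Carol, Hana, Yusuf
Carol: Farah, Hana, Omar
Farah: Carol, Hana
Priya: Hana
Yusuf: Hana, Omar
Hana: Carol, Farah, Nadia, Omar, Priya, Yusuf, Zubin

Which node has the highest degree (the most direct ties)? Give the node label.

Hana

Degrees — Carol:3, Farah:2, Hana:7, Nadia:1, Omar:3, Priya:1, Yusuf:2, Zubin:1.
The maximum is 7, attained only by Hana.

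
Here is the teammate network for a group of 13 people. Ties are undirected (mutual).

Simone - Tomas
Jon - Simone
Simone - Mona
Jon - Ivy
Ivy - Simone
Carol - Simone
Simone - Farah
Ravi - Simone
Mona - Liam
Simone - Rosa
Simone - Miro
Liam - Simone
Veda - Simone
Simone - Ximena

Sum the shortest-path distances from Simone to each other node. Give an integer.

Distances from Simone: Carol:1, Farah:1, Ivy:1, Jon:1, Liam:1, Miro:1, Mona:1, Ravi:1, Rosa:1, Tomas:1, Veda:1, Ximena:1.
Sum = 1 + 1 + 1 + 1 + 1 + 1 + 1 + 1 + 1 + 1 + 1 + 1 = 12.

12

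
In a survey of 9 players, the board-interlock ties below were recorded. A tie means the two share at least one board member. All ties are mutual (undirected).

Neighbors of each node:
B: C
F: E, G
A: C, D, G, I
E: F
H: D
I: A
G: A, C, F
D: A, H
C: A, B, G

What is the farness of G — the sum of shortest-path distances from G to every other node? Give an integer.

Distances from G: A:1, B:2, C:1, D:2, E:2, F:1, H:3, I:2.
Sum = 1 + 2 + 1 + 2 + 2 + 1 + 3 + 2 = 14.

14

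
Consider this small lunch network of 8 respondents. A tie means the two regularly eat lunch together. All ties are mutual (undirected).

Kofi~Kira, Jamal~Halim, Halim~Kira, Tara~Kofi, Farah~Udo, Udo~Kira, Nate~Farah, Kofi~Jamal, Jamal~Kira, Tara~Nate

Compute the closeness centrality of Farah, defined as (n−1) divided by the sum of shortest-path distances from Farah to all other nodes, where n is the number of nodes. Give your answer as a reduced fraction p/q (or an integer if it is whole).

Distances from Farah: Halim:3, Jamal:3, Kira:2, Kofi:3, Nate:1, Tara:2, Udo:1. Sum = 15.
n = 8, so closeness = 7/15.

7/15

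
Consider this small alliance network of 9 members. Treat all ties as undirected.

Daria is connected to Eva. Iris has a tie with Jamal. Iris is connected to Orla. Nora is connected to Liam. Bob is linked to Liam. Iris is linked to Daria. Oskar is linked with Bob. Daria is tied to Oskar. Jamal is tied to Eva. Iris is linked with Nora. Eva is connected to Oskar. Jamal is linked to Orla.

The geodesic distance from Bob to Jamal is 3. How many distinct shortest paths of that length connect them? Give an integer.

The shortest distance is 3, and the only length-3 path is Bob–Oskar–Eva–Jamal. So there is exactly 1 shortest path.

1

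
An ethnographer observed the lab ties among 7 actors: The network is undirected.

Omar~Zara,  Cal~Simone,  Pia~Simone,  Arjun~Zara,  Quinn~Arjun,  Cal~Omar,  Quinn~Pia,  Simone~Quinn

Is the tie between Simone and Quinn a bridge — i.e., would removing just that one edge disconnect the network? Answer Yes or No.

No

Even without that edge, Simone still reaches Quinn via Simone – Pia – Quinn, so the network stays connected. Not a bridge.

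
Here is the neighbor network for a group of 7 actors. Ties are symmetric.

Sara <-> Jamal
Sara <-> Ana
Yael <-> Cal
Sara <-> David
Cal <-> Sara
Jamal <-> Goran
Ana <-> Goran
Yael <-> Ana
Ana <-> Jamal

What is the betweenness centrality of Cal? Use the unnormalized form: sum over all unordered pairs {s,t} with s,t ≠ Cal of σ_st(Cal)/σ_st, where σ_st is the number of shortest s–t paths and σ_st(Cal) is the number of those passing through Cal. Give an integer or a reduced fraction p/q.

Pairs whose geodesics pass through Cal — Yael–David: 1/2; Yael–Sara: 1/2.
All other pairs contribute 0.
Summing the contributions gives betweenness(Cal) = 1.

1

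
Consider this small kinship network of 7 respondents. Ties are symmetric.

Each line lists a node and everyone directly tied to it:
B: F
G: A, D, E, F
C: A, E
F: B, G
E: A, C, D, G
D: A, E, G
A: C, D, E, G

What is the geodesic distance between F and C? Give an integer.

One shortest route is F – G – E – C, which uses 3 edges, and at distance 2 from F we only reach {A, D, E}, which does not include C. So d(F,C) = 3.

3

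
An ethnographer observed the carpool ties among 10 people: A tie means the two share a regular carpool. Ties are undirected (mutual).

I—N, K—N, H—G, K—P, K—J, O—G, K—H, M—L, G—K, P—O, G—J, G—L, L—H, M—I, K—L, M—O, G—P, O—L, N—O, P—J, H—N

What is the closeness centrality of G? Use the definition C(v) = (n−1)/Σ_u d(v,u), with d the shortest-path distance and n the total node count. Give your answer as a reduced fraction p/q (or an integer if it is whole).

9/13

Distances from G: H:1, I:3, J:1, K:1, L:1, M:2, N:2, O:1, P:1. Sum = 13.
n = 10, so closeness = 9/13.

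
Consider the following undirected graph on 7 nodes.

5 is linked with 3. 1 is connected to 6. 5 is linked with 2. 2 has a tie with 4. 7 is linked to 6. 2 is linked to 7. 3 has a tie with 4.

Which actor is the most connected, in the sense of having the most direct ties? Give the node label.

Degrees — 1:1, 2:3, 3:2, 4:2, 5:2, 6:2, 7:2.
The maximum is 3, attained only by 2.

2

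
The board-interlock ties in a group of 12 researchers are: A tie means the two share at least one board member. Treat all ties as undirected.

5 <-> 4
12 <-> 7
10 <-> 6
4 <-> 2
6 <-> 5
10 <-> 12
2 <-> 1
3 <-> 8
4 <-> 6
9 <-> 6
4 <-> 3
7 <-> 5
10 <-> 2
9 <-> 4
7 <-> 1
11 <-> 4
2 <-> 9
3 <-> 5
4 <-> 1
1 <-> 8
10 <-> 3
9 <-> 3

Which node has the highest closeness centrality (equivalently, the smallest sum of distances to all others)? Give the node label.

Farness (sum of distances to all others) for each node — 1:18, 2:18, 3:17, 4:16, 5:18, 6:19, 7:21, 8:23, 9:20, 10:19, 11:26, 12:25.
The smallest farness is 16, for 4, so 4 has the highest closeness.

4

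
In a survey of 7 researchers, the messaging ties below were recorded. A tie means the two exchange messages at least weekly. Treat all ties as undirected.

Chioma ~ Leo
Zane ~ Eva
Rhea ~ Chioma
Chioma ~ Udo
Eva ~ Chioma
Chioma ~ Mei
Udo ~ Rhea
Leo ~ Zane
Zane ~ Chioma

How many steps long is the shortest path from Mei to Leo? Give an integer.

2

One shortest route is Mei – Chioma – Leo, which uses 2 edges, and Mei and Leo are not directly tied, so nothing shorter exists. So d(Mei,Leo) = 2.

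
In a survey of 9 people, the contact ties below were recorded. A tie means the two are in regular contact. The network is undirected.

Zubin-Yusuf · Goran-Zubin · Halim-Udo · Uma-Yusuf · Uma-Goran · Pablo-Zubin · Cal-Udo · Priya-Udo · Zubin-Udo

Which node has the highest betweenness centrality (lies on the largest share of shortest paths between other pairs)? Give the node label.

Zubin

Unnormalized betweenness of each node: Cal:0, Goran:3, Halim:0, Pablo:0, Priya:0, Udo:18, Uma:1/2, Yusuf:3, Zubin:39/2.
Zubin has the largest value, 39/2, making it the main broker — the node through which the most shortest paths run.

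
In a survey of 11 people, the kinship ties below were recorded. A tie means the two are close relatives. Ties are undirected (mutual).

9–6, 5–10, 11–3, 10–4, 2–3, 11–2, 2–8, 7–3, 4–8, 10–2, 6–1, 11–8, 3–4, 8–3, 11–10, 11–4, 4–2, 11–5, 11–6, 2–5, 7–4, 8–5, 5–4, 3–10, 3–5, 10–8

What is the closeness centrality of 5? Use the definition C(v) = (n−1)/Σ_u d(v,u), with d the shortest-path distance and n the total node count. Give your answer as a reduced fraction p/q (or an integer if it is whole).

Distances from 5: 1:3, 2:1, 3:1, 4:1, 6:2, 7:2, 8:1, 9:3, 10:1, 11:1. Sum = 16.
n = 11, so closeness = 10/16 = 5/8.

5/8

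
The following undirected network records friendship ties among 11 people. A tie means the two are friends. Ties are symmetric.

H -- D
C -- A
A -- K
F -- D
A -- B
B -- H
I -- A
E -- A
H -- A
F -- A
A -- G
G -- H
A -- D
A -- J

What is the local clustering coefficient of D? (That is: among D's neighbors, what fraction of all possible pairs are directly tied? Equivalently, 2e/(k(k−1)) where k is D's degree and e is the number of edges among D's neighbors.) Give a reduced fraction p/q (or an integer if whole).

2/3

D's neighbors: A, F, and H (k = 3).
Possible neighbor pairs: C(3,2) = 3. Edges among them: A–F, A–H → e = 2.
Clustering(D) = 2/3.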